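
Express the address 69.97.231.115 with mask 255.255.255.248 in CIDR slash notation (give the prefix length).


Binary: 11111111.11111111.11111111.11111000
Count leading 1s
Prefix: /29


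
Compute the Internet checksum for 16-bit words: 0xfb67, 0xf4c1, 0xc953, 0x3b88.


Sum all words (with carry folding):
+ 0xfb67 = 0xfb67
+ 0xf4c1 = 0xf029
+ 0xc953 = 0xb97d
+ 0x3b88 = 0xf505
One's complement: ~0xf505
Checksum = 0x0afa


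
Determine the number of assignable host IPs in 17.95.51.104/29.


Host bits = 32 - 29 = 3
Total addresses = 2^3 = 8
Usable = total - 2 (network and broadcast)
Usable hosts: 6


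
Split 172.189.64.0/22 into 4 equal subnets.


New prefix = 22 + 2 = 24
Each subnet has 256 addresses
  172.189.64.0/24
  172.189.65.0/24
  172.189.66.0/24
  172.189.67.0/24
Subnets: 172.189.64.0/24, 172.189.65.0/24, 172.189.66.0/24, 172.189.67.0/24


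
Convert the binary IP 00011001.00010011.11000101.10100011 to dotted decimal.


00011001 = 25
00010011 = 19
11000101 = 197
10100011 = 163
IP: 25.19.197.163


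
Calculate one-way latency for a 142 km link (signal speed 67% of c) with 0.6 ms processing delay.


Speed = 0.67 * 3e5 km/s = 201000 km/s
Propagation delay = 142 / 201000 = 0.0007 s = 0.7065 ms
Processing delay = 0.6 ms
Total one-way latency = 1.3065 ms


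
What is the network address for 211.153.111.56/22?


IP:   11010011.10011001.01101111.00111000
Mask: 11111111.11111111.11111100.00000000
AND operation:
Net:  11010011.10011001.01101100.00000000
Network: 211.153.108.0/22


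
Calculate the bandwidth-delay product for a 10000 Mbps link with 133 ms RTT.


BDP = bandwidth * RTT
= 10000 Mbps * 133 ms
= 10000 * 1e6 * 133 / 1000 bits
= 1330000000 bits
= 166250000 bytes
= 162353.5156 KB
BDP = 1330000000 bits (166250000 bytes)


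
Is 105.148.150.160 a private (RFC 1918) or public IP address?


RFC 1918 private ranges:
  10.0.0.0/8 (10.0.0.0 - 10.255.255.255)
  172.16.0.0/12 (172.16.0.0 - 172.31.255.255)
  192.168.0.0/16 (192.168.0.0 - 192.168.255.255)
Public (not in any RFC 1918 range)


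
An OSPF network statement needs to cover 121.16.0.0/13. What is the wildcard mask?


Subnet mask: 255.248.0.0
Wildcard = 255.255.255.255 - subnet mask
255 - 255 = 0
255 - 248 = 7
255 - 0 = 255
255 - 0 = 255
Wildcard: 0.7.255.255


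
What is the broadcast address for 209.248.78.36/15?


Network: 209.248.0.0/15
Host bits = 17
Set all host bits to 1:
Broadcast: 209.249.255.255


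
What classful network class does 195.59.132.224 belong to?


First octet: 195
Binary: 11000011
110xxxxx -> Class C (192-223)
Class C, default mask 255.255.255.0 (/24)


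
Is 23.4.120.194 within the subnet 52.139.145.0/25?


Subnet network: 52.139.145.0
Test IP AND mask: 23.4.120.128
No, 23.4.120.194 is not in 52.139.145.0/25


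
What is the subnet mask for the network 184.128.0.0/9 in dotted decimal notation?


/9 means 9 network bits, 23 host bits
Binary: 11111111100000000000000000000000
Mask: 255.128.0.0


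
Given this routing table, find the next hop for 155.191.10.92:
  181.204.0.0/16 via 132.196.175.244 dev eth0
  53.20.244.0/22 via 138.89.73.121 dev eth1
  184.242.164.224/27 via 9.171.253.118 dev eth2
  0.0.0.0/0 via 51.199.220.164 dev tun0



Longest prefix match for 155.191.10.92:
  /16 181.204.0.0: no
  /22 53.20.244.0: no
  /27 184.242.164.224: no
  /0 0.0.0.0: MATCH
Selected: next-hop 51.199.220.164 via tun0 (matched /0)


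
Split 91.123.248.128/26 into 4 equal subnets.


New prefix = 26 + 2 = 28
Each subnet has 16 addresses
  91.123.248.128/28
  91.123.248.144/28
  91.123.248.160/28
  91.123.248.176/28
Subnets: 91.123.248.128/28, 91.123.248.144/28, 91.123.248.160/28, 91.123.248.176/28


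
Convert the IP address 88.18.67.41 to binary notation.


88 = 01011000
18 = 00010010
67 = 01000011
41 = 00101001
Binary: 01011000.00010010.01000011.00101001


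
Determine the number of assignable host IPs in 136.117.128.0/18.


Host bits = 32 - 18 = 14
Total addresses = 2^14 = 16384
Usable = total - 2 (network and broadcast)
Usable hosts: 16382


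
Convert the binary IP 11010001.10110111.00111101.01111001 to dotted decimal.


11010001 = 209
10110111 = 183
00111101 = 61
01111001 = 121
IP: 209.183.61.121


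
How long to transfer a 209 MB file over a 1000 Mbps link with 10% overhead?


Effective throughput = 1000 * (1 - 10/100) = 900 Mbps
File size in Mb = 209 * 8 = 1672 Mb
Time = 1672 / 900
Time = 1.8578 seconds


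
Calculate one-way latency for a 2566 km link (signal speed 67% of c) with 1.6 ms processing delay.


Speed = 0.67 * 3e5 km/s = 201000 km/s
Propagation delay = 2566 / 201000 = 0.0128 s = 12.7662 ms
Processing delay = 1.6 ms
Total one-way latency = 14.3662 ms


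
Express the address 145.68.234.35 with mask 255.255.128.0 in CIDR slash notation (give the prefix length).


Binary: 11111111.11111111.10000000.00000000
Count leading 1s
Prefix: /17


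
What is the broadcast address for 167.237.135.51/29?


Network: 167.237.135.48/29
Host bits = 3
Set all host bits to 1:
Broadcast: 167.237.135.55


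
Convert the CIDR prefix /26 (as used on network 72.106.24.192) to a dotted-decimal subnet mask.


/26 means 26 network bits, 6 host bits
Binary: 11111111111111111111111111000000
Mask: 255.255.255.192


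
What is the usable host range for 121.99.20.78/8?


Network: 121.0.0.0
Broadcast: 121.255.255.255
First usable = network + 1
Last usable = broadcast - 1
Range: 121.0.0.1 to 121.255.255.254


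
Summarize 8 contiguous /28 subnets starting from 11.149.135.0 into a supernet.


Original prefix: /28
Number of subnets: 8 = 2^3
New prefix = 28 - 3 = 25
Supernet: 11.149.135.0/25


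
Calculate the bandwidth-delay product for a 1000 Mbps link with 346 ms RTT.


BDP = bandwidth * RTT
= 1000 Mbps * 346 ms
= 1000 * 1e6 * 346 / 1000 bits
= 346000000 bits
= 43250000 bytes
= 42236.3281 KB
BDP = 346000000 bits (43250000 bytes)


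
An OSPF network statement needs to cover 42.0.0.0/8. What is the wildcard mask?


Subnet mask: 255.0.0.0
Wildcard = 255.255.255.255 - subnet mask
255 - 255 = 0
255 - 0 = 255
255 - 0 = 255
255 - 0 = 255
Wildcard: 0.255.255.255


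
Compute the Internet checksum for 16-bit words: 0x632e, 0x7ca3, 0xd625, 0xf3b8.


Sum all words (with carry folding):
+ 0x632e = 0x632e
+ 0x7ca3 = 0xdfd1
+ 0xd625 = 0xb5f7
+ 0xf3b8 = 0xa9b0
One's complement: ~0xa9b0
Checksum = 0x564f


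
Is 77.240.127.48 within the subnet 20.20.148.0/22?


Subnet network: 20.20.148.0
Test IP AND mask: 77.240.124.0
No, 77.240.127.48 is not in 20.20.148.0/22


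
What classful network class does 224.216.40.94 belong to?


First octet: 224
Binary: 11100000
1110xxxx -> Class D (224-239)
Class D (multicast), default mask N/A


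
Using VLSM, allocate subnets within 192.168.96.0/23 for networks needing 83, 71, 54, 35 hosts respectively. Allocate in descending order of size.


83 hosts -> /25 (126 usable): 192.168.96.0/25
71 hosts -> /25 (126 usable): 192.168.96.128/25
54 hosts -> /26 (62 usable): 192.168.97.0/26
35 hosts -> /26 (62 usable): 192.168.97.64/26
Allocation: 192.168.96.0/25 (83 hosts, 126 usable); 192.168.96.128/25 (71 hosts, 126 usable); 192.168.97.0/26 (54 hosts, 62 usable); 192.168.97.64/26 (35 hosts, 62 usable)


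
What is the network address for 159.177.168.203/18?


IP:   10011111.10110001.10101000.11001011
Mask: 11111111.11111111.11000000.00000000
AND operation:
Net:  10011111.10110001.10000000.00000000
Network: 159.177.128.0/18


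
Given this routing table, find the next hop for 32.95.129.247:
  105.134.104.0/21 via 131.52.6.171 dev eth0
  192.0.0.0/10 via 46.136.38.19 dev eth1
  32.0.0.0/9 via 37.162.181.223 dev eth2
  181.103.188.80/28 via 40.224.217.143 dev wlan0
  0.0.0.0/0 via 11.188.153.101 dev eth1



Longest prefix match for 32.95.129.247:
  /21 105.134.104.0: no
  /10 192.0.0.0: no
  /9 32.0.0.0: MATCH
  /28 181.103.188.80: no
  /0 0.0.0.0: MATCH
Selected: next-hop 37.162.181.223 via eth2 (matched /9)


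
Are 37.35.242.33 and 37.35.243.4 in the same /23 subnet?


Mask: 255.255.254.0
37.35.242.33 AND mask = 37.35.242.0
37.35.243.4 AND mask = 37.35.242.0
Yes, same subnet (37.35.242.0)


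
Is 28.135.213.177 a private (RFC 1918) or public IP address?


RFC 1918 private ranges:
  10.0.0.0/8 (10.0.0.0 - 10.255.255.255)
  172.16.0.0/12 (172.16.0.0 - 172.31.255.255)
  192.168.0.0/16 (192.168.0.0 - 192.168.255.255)
Public (not in any RFC 1918 range)


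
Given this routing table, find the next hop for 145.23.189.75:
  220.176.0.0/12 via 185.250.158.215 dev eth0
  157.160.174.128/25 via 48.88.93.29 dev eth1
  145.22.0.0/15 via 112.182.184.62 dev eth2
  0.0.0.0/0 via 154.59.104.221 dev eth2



Longest prefix match for 145.23.189.75:
  /12 220.176.0.0: no
  /25 157.160.174.128: no
  /15 145.22.0.0: MATCH
  /0 0.0.0.0: MATCH
Selected: next-hop 112.182.184.62 via eth2 (matched /15)


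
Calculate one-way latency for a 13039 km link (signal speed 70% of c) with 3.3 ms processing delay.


Speed = 0.7 * 3e5 km/s = 210000 km/s
Propagation delay = 13039 / 210000 = 0.0621 s = 62.0905 ms
Processing delay = 3.3 ms
Total one-way latency = 65.3905 ms


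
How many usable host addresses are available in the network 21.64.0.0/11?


Host bits = 32 - 11 = 21
Total addresses = 2^21 = 2097152
Usable = total - 2 (network and broadcast)
Usable hosts: 2097150


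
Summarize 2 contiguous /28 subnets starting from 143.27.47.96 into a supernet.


Original prefix: /28
Number of subnets: 2 = 2^1
New prefix = 28 - 1 = 27
Supernet: 143.27.47.96/27


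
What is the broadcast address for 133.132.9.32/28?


Network: 133.132.9.32/28
Host bits = 4
Set all host bits to 1:
Broadcast: 133.132.9.47


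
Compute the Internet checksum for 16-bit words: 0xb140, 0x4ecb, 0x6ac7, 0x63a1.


Sum all words (with carry folding):
+ 0xb140 = 0xb140
+ 0x4ecb = 0x000c
+ 0x6ac7 = 0x6ad3
+ 0x63a1 = 0xce74
One's complement: ~0xce74
Checksum = 0x318b


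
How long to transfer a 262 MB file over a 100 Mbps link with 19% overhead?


Effective throughput = 100 * (1 - 19/100) = 81 Mbps
File size in Mb = 262 * 8 = 2096 Mb
Time = 2096 / 81
Time = 25.8765 seconds


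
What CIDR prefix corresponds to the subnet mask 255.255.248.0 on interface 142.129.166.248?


Binary: 11111111.11111111.11111000.00000000
Count leading 1s
Prefix: /21


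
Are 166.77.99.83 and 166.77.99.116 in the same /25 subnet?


Mask: 255.255.255.128
166.77.99.83 AND mask = 166.77.99.0
166.77.99.116 AND mask = 166.77.99.0
Yes, same subnet (166.77.99.0)


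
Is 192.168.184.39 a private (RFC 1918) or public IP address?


RFC 1918 private ranges:
  10.0.0.0/8 (10.0.0.0 - 10.255.255.255)
  172.16.0.0/12 (172.16.0.0 - 172.31.255.255)
  192.168.0.0/16 (192.168.0.0 - 192.168.255.255)
Private (in 192.168.0.0/16)


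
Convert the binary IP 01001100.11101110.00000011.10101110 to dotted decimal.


01001100 = 76
11101110 = 238
00000011 = 3
10101110 = 174
IP: 76.238.3.174


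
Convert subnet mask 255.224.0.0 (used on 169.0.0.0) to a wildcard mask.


Subnet mask: 255.224.0.0
Wildcard = 255.255.255.255 - subnet mask
255 - 255 = 0
255 - 224 = 31
255 - 0 = 255
255 - 0 = 255
Wildcard: 0.31.255.255


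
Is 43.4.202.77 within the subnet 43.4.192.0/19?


Subnet network: 43.4.192.0
Test IP AND mask: 43.4.192.0
Yes, 43.4.202.77 is in 43.4.192.0/19


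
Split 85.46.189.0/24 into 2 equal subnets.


New prefix = 24 + 1 = 25
Each subnet has 128 addresses
  85.46.189.0/25
  85.46.189.128/25
Subnets: 85.46.189.0/25, 85.46.189.128/25


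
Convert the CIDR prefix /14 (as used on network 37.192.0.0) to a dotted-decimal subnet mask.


/14 means 14 network bits, 18 host bits
Binary: 11111111111111000000000000000000
Mask: 255.252.0.0


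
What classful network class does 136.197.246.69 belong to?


First octet: 136
Binary: 10001000
10xxxxxx -> Class B (128-191)
Class B, default mask 255.255.0.0 (/16)


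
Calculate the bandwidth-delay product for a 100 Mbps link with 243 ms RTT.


BDP = bandwidth * RTT
= 100 Mbps * 243 ms
= 100 * 1e6 * 243 / 1000 bits
= 24300000 bits
= 3037500 bytes
= 2966.3086 KB
BDP = 24300000 bits (3037500 bytes)


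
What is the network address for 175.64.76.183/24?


IP:   10101111.01000000.01001100.10110111
Mask: 11111111.11111111.11111111.00000000
AND operation:
Net:  10101111.01000000.01001100.00000000
Network: 175.64.76.0/24


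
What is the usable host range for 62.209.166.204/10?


Network: 62.192.0.0
Broadcast: 62.255.255.255
First usable = network + 1
Last usable = broadcast - 1
Range: 62.192.0.1 to 62.255.255.254


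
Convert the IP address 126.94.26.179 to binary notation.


126 = 01111110
94 = 01011110
26 = 00011010
179 = 10110011
Binary: 01111110.01011110.00011010.10110011


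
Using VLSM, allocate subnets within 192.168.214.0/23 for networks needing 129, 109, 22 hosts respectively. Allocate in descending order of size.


129 hosts -> /24 (254 usable): 192.168.214.0/24
109 hosts -> /25 (126 usable): 192.168.215.0/25
22 hosts -> /27 (30 usable): 192.168.215.128/27
Allocation: 192.168.214.0/24 (129 hosts, 254 usable); 192.168.215.0/25 (109 hosts, 126 usable); 192.168.215.128/27 (22 hosts, 30 usable)


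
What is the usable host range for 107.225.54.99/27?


Network: 107.225.54.96
Broadcast: 107.225.54.127
First usable = network + 1
Last usable = broadcast - 1
Range: 107.225.54.97 to 107.225.54.126


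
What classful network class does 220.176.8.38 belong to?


First octet: 220
Binary: 11011100
110xxxxx -> Class C (192-223)
Class C, default mask 255.255.255.0 (/24)


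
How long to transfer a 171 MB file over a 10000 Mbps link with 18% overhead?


Effective throughput = 10000 * (1 - 18/100) = 8200 Mbps
File size in Mb = 171 * 8 = 1368 Mb
Time = 1368 / 8200
Time = 0.1668 seconds


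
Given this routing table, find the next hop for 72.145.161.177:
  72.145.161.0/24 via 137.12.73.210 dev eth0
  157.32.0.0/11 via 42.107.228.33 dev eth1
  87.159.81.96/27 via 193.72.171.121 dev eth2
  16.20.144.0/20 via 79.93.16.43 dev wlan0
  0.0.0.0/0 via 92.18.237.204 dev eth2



Longest prefix match for 72.145.161.177:
  /24 72.145.161.0: MATCH
  /11 157.32.0.0: no
  /27 87.159.81.96: no
  /20 16.20.144.0: no
  /0 0.0.0.0: MATCH
Selected: next-hop 137.12.73.210 via eth0 (matched /24)


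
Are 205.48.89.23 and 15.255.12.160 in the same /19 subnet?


Mask: 255.255.224.0
205.48.89.23 AND mask = 205.48.64.0
15.255.12.160 AND mask = 15.255.0.0
No, different subnets (205.48.64.0 vs 15.255.0.0)


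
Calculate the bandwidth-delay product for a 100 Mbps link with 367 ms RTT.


BDP = bandwidth * RTT
= 100 Mbps * 367 ms
= 100 * 1e6 * 367 / 1000 bits
= 36700000 bits
= 4587500 bytes
= 4479.9805 KB
BDP = 36700000 bits (4587500 bytes)


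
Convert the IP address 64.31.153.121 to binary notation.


64 = 01000000
31 = 00011111
153 = 10011001
121 = 01111001
Binary: 01000000.00011111.10011001.01111001


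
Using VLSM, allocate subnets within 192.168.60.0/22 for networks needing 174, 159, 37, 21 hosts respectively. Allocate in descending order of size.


174 hosts -> /24 (254 usable): 192.168.60.0/24
159 hosts -> /24 (254 usable): 192.168.61.0/24
37 hosts -> /26 (62 usable): 192.168.62.0/26
21 hosts -> /27 (30 usable): 192.168.62.64/27
Allocation: 192.168.60.0/24 (174 hosts, 254 usable); 192.168.61.0/24 (159 hosts, 254 usable); 192.168.62.0/26 (37 hosts, 62 usable); 192.168.62.64/27 (21 hosts, 30 usable)


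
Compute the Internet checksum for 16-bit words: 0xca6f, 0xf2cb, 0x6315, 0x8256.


Sum all words (with carry folding):
+ 0xca6f = 0xca6f
+ 0xf2cb = 0xbd3b
+ 0x6315 = 0x2051
+ 0x8256 = 0xa2a7
One's complement: ~0xa2a7
Checksum = 0x5d58


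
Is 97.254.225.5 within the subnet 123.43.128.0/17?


Subnet network: 123.43.128.0
Test IP AND mask: 97.254.128.0
No, 97.254.225.5 is not in 123.43.128.0/17


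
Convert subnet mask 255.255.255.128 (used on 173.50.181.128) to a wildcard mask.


Subnet mask: 255.255.255.128
Wildcard = 255.255.255.255 - subnet mask
255 - 255 = 0
255 - 255 = 0
255 - 255 = 0
255 - 128 = 127
Wildcard: 0.0.0.127


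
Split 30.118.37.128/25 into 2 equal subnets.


New prefix = 25 + 1 = 26
Each subnet has 64 addresses
  30.118.37.128/26
  30.118.37.192/26
Subnets: 30.118.37.128/26, 30.118.37.192/26


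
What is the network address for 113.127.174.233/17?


IP:   01110001.01111111.10101110.11101001
Mask: 11111111.11111111.10000000.00000000
AND operation:
Net:  01110001.01111111.10000000.00000000
Network: 113.127.128.0/17


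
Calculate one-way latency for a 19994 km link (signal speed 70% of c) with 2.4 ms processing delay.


Speed = 0.7 * 3e5 km/s = 210000 km/s
Propagation delay = 19994 / 210000 = 0.0952 s = 95.2095 ms
Processing delay = 2.4 ms
Total one-way latency = 97.6095 ms


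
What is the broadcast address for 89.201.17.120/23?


Network: 89.201.16.0/23
Host bits = 9
Set all host bits to 1:
Broadcast: 89.201.17.255


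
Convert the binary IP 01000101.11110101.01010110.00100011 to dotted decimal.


01000101 = 69
11110101 = 245
01010110 = 86
00100011 = 35
IP: 69.245.86.35


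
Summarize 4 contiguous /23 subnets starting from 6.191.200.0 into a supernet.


Original prefix: /23
Number of subnets: 4 = 2^2
New prefix = 23 - 2 = 21
Supernet: 6.191.200.0/21


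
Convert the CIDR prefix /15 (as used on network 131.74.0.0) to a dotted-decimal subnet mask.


/15 means 15 network bits, 17 host bits
Binary: 11111111111111100000000000000000
Mask: 255.254.0.0


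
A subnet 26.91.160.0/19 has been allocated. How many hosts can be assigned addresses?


Host bits = 32 - 19 = 13
Total addresses = 2^13 = 8192
Usable = total - 2 (network and broadcast)
Usable hosts: 8190


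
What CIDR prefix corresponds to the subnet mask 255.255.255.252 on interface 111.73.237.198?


Binary: 11111111.11111111.11111111.11111100
Count leading 1s
Prefix: /30


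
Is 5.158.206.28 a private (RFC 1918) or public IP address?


RFC 1918 private ranges:
  10.0.0.0/8 (10.0.0.0 - 10.255.255.255)
  172.16.0.0/12 (172.16.0.0 - 172.31.255.255)
  192.168.0.0/16 (192.168.0.0 - 192.168.255.255)
Public (not in any RFC 1918 range)


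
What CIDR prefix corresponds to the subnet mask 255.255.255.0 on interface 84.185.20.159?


Binary: 11111111.11111111.11111111.00000000
Count leading 1s
Prefix: /24


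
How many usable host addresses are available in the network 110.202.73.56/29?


Host bits = 32 - 29 = 3
Total addresses = 2^3 = 8
Usable = total - 2 (network and broadcast)
Usable hosts: 6


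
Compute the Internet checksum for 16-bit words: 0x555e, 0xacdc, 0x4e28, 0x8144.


Sum all words (with carry folding):
+ 0x555e = 0x555e
+ 0xacdc = 0x023b
+ 0x4e28 = 0x5063
+ 0x8144 = 0xd1a7
One's complement: ~0xd1a7
Checksum = 0x2e58


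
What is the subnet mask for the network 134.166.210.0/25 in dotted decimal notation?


/25 means 25 network bits, 7 host bits
Binary: 11111111111111111111111110000000
Mask: 255.255.255.128


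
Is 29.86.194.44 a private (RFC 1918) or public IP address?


RFC 1918 private ranges:
  10.0.0.0/8 (10.0.0.0 - 10.255.255.255)
  172.16.0.0/12 (172.16.0.0 - 172.31.255.255)
  192.168.0.0/16 (192.168.0.0 - 192.168.255.255)
Public (not in any RFC 1918 range)


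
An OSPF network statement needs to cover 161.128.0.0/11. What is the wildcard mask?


Subnet mask: 255.224.0.0
Wildcard = 255.255.255.255 - subnet mask
255 - 255 = 0
255 - 224 = 31
255 - 0 = 255
255 - 0 = 255
Wildcard: 0.31.255.255


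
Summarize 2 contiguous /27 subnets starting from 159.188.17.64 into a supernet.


Original prefix: /27
Number of subnets: 2 = 2^1
New prefix = 27 - 1 = 26
Supernet: 159.188.17.64/26


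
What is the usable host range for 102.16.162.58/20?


Network: 102.16.160.0
Broadcast: 102.16.175.255
First usable = network + 1
Last usable = broadcast - 1
Range: 102.16.160.1 to 102.16.175.254


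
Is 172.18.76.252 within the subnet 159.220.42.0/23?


Subnet network: 159.220.42.0
Test IP AND mask: 172.18.76.0
No, 172.18.76.252 is not in 159.220.42.0/23


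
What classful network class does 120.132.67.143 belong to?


First octet: 120
Binary: 01111000
0xxxxxxx -> Class A (1-126)
Class A, default mask 255.0.0.0 (/8)


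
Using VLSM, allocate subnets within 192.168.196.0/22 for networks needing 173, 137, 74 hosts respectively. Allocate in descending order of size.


173 hosts -> /24 (254 usable): 192.168.196.0/24
137 hosts -> /24 (254 usable): 192.168.197.0/24
74 hosts -> /25 (126 usable): 192.168.198.0/25
Allocation: 192.168.196.0/24 (173 hosts, 254 usable); 192.168.197.0/24 (137 hosts, 254 usable); 192.168.198.0/25 (74 hosts, 126 usable)


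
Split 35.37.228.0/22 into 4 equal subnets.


New prefix = 22 + 2 = 24
Each subnet has 256 addresses
  35.37.228.0/24
  35.37.229.0/24
  35.37.230.0/24
  35.37.231.0/24
Subnets: 35.37.228.0/24, 35.37.229.0/24, 35.37.230.0/24, 35.37.231.0/24


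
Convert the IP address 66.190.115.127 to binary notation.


66 = 01000010
190 = 10111110
115 = 01110011
127 = 01111111
Binary: 01000010.10111110.01110011.01111111


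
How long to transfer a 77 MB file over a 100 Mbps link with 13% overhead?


Effective throughput = 100 * (1 - 13/100) = 87 Mbps
File size in Mb = 77 * 8 = 616 Mb
Time = 616 / 87
Time = 7.0805 seconds


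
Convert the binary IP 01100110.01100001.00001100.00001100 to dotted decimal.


01100110 = 102
01100001 = 97
00001100 = 12
00001100 = 12
IP: 102.97.12.12


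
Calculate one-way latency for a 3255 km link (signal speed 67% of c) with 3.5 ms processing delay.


Speed = 0.67 * 3e5 km/s = 201000 km/s
Propagation delay = 3255 / 201000 = 0.0162 s = 16.194 ms
Processing delay = 3.5 ms
Total one-way latency = 19.694 ms


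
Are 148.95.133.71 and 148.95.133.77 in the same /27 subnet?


Mask: 255.255.255.224
148.95.133.71 AND mask = 148.95.133.64
148.95.133.77 AND mask = 148.95.133.64
Yes, same subnet (148.95.133.64)


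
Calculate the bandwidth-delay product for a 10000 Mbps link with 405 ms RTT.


BDP = bandwidth * RTT
= 10000 Mbps * 405 ms
= 10000 * 1e6 * 405 / 1000 bits
= 4050000000 bits
= 506250000 bytes
= 494384.7656 KB
BDP = 4050000000 bits (506250000 bytes)


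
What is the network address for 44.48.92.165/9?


IP:   00101100.00110000.01011100.10100101
Mask: 11111111.10000000.00000000.00000000
AND operation:
Net:  00101100.00000000.00000000.00000000
Network: 44.0.0.0/9


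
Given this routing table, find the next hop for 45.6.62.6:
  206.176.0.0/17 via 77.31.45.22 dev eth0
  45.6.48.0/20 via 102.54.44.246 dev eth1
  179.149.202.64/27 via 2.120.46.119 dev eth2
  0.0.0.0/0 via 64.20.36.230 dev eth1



Longest prefix match for 45.6.62.6:
  /17 206.176.0.0: no
  /20 45.6.48.0: MATCH
  /27 179.149.202.64: no
  /0 0.0.0.0: MATCH
Selected: next-hop 102.54.44.246 via eth1 (matched /20)


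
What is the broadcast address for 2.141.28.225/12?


Network: 2.128.0.0/12
Host bits = 20
Set all host bits to 1:
Broadcast: 2.143.255.255


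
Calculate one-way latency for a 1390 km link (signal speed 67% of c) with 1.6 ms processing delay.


Speed = 0.67 * 3e5 km/s = 201000 km/s
Propagation delay = 1390 / 201000 = 0.0069 s = 6.9154 ms
Processing delay = 1.6 ms
Total one-way latency = 8.5154 ms


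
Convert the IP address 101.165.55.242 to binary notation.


101 = 01100101
165 = 10100101
55 = 00110111
242 = 11110010
Binary: 01100101.10100101.00110111.11110010


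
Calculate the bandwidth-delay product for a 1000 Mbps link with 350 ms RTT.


BDP = bandwidth * RTT
= 1000 Mbps * 350 ms
= 1000 * 1e6 * 350 / 1000 bits
= 350000000 bits
= 43750000 bytes
= 42724.6094 KB
BDP = 350000000 bits (43750000 bytes)


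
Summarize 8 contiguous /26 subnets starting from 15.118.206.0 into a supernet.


Original prefix: /26
Number of subnets: 8 = 2^3
New prefix = 26 - 3 = 23
Supernet: 15.118.206.0/23


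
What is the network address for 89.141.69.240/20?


IP:   01011001.10001101.01000101.11110000
Mask: 11111111.11111111.11110000.00000000
AND operation:
Net:  01011001.10001101.01000000.00000000
Network: 89.141.64.0/20


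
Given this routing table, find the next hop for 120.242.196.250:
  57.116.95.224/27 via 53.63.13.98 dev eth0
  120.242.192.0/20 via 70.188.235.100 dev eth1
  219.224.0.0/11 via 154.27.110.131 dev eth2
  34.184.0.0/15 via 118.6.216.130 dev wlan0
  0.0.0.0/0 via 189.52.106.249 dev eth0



Longest prefix match for 120.242.196.250:
  /27 57.116.95.224: no
  /20 120.242.192.0: MATCH
  /11 219.224.0.0: no
  /15 34.184.0.0: no
  /0 0.0.0.0: MATCH
Selected: next-hop 70.188.235.100 via eth1 (matched /20)


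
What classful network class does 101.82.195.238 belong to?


First octet: 101
Binary: 01100101
0xxxxxxx -> Class A (1-126)
Class A, default mask 255.0.0.0 (/8)


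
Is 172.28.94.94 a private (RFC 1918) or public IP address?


RFC 1918 private ranges:
  10.0.0.0/8 (10.0.0.0 - 10.255.255.255)
  172.16.0.0/12 (172.16.0.0 - 172.31.255.255)
  192.168.0.0/16 (192.168.0.0 - 192.168.255.255)
Private (in 172.16.0.0/12)


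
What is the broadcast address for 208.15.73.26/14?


Network: 208.12.0.0/14
Host bits = 18
Set all host bits to 1:
Broadcast: 208.15.255.255


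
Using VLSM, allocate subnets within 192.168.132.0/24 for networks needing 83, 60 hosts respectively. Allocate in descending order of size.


83 hosts -> /25 (126 usable): 192.168.132.0/25
60 hosts -> /26 (62 usable): 192.168.132.128/26
Allocation: 192.168.132.0/25 (83 hosts, 126 usable); 192.168.132.128/26 (60 hosts, 62 usable)


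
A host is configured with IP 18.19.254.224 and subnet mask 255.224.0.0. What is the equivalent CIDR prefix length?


Binary: 11111111.11100000.00000000.00000000
Count leading 1s
Prefix: /11


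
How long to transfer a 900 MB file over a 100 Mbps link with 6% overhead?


Effective throughput = 100 * (1 - 6/100) = 94 Mbps
File size in Mb = 900 * 8 = 7200 Mb
Time = 7200 / 94
Time = 76.5957 seconds


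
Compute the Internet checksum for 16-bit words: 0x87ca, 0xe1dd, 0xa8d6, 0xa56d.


Sum all words (with carry folding):
+ 0x87ca = 0x87ca
+ 0xe1dd = 0x69a8
+ 0xa8d6 = 0x127f
+ 0xa56d = 0xb7ec
One's complement: ~0xb7ec
Checksum = 0x4813


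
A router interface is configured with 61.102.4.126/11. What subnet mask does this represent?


/11 means 11 network bits, 21 host bits
Binary: 11111111111000000000000000000000
Mask: 255.224.0.0


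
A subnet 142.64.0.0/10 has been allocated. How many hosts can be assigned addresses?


Host bits = 32 - 10 = 22
Total addresses = 2^22 = 4194304
Usable = total - 2 (network and broadcast)
Usable hosts: 4194302


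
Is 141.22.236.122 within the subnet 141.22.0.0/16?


Subnet network: 141.22.0.0
Test IP AND mask: 141.22.0.0
Yes, 141.22.236.122 is in 141.22.0.0/16


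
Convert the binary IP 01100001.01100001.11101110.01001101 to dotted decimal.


01100001 = 97
01100001 = 97
11101110 = 238
01001101 = 77
IP: 97.97.238.77


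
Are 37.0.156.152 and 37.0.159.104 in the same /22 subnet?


Mask: 255.255.252.0
37.0.156.152 AND mask = 37.0.156.0
37.0.159.104 AND mask = 37.0.156.0
Yes, same subnet (37.0.156.0)


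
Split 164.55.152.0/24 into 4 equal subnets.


New prefix = 24 + 2 = 26
Each subnet has 64 addresses
  164.55.152.0/26
  164.55.152.64/26
  164.55.152.128/26
  164.55.152.192/26
Subnets: 164.55.152.0/26, 164.55.152.64/26, 164.55.152.128/26, 164.55.152.192/26


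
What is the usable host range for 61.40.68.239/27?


Network: 61.40.68.224
Broadcast: 61.40.68.255
First usable = network + 1
Last usable = broadcast - 1
Range: 61.40.68.225 to 61.40.68.254


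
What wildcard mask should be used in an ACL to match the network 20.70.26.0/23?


Subnet mask: 255.255.254.0
Wildcard = 255.255.255.255 - subnet mask
255 - 255 = 0
255 - 255 = 0
255 - 254 = 1
255 - 0 = 255
Wildcard: 0.0.1.255


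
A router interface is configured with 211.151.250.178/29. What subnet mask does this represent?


/29 means 29 network bits, 3 host bits
Binary: 11111111111111111111111111111000
Mask: 255.255.255.248


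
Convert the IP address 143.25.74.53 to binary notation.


143 = 10001111
25 = 00011001
74 = 01001010
53 = 00110101
Binary: 10001111.00011001.01001010.00110101


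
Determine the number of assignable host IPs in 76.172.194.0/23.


Host bits = 32 - 23 = 9
Total addresses = 2^9 = 512
Usable = total - 2 (network and broadcast)
Usable hosts: 510


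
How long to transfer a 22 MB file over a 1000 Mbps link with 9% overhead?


Effective throughput = 1000 * (1 - 9/100) = 910 Mbps
File size in Mb = 22 * 8 = 176 Mb
Time = 176 / 910
Time = 0.1934 seconds


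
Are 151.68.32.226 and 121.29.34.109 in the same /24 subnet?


Mask: 255.255.255.0
151.68.32.226 AND mask = 151.68.32.0
121.29.34.109 AND mask = 121.29.34.0
No, different subnets (151.68.32.0 vs 121.29.34.0)


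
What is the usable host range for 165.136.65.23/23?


Network: 165.136.64.0
Broadcast: 165.136.65.255
First usable = network + 1
Last usable = broadcast - 1
Range: 165.136.64.1 to 165.136.65.254


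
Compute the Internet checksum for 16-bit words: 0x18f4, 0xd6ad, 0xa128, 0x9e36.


Sum all words (with carry folding):
+ 0x18f4 = 0x18f4
+ 0xd6ad = 0xefa1
+ 0xa128 = 0x90ca
+ 0x9e36 = 0x2f01
One's complement: ~0x2f01
Checksum = 0xd0fe


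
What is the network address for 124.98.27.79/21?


IP:   01111100.01100010.00011011.01001111
Mask: 11111111.11111111.11111000.00000000
AND operation:
Net:  01111100.01100010.00011000.00000000
Network: 124.98.24.0/21


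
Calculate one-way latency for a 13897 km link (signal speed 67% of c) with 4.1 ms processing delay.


Speed = 0.67 * 3e5 km/s = 201000 km/s
Propagation delay = 13897 / 201000 = 0.0691 s = 69.1393 ms
Processing delay = 4.1 ms
Total one-way latency = 73.2393 ms


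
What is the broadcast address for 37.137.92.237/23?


Network: 37.137.92.0/23
Host bits = 9
Set all host bits to 1:
Broadcast: 37.137.93.255


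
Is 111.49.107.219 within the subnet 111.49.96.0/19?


Subnet network: 111.49.96.0
Test IP AND mask: 111.49.96.0
Yes, 111.49.107.219 is in 111.49.96.0/19


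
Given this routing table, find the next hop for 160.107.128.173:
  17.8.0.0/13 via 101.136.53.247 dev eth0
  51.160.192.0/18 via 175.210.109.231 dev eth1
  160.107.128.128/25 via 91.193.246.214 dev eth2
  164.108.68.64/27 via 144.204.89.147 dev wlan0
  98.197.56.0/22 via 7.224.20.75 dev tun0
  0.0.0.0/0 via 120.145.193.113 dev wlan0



Longest prefix match for 160.107.128.173:
  /13 17.8.0.0: no
  /18 51.160.192.0: no
  /25 160.107.128.128: MATCH
  /27 164.108.68.64: no
  /22 98.197.56.0: no
  /0 0.0.0.0: MATCH
Selected: next-hop 91.193.246.214 via eth2 (matched /25)


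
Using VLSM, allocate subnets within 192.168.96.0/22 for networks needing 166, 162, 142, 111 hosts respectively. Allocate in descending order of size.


166 hosts -> /24 (254 usable): 192.168.96.0/24
162 hosts -> /24 (254 usable): 192.168.97.0/24
142 hosts -> /24 (254 usable): 192.168.98.0/24
111 hosts -> /25 (126 usable): 192.168.99.0/25
Allocation: 192.168.96.0/24 (166 hosts, 254 usable); 192.168.97.0/24 (162 hosts, 254 usable); 192.168.98.0/24 (142 hosts, 254 usable); 192.168.99.0/25 (111 hosts, 126 usable)


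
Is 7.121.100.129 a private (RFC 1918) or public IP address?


RFC 1918 private ranges:
  10.0.0.0/8 (10.0.0.0 - 10.255.255.255)
  172.16.0.0/12 (172.16.0.0 - 172.31.255.255)
  192.168.0.0/16 (192.168.0.0 - 192.168.255.255)
Public (not in any RFC 1918 range)


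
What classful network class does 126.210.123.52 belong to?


First octet: 126
Binary: 01111110
0xxxxxxx -> Class A (1-126)
Class A, default mask 255.0.0.0 (/8)


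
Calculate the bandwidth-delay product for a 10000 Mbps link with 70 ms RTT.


BDP = bandwidth * RTT
= 10000 Mbps * 70 ms
= 10000 * 1e6 * 70 / 1000 bits
= 700000000 bits
= 87500000 bytes
= 85449.2188 KB
BDP = 700000000 bits (87500000 bytes)


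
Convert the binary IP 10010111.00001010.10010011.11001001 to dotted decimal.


10010111 = 151
00001010 = 10
10010011 = 147
11001001 = 201
IP: 151.10.147.201


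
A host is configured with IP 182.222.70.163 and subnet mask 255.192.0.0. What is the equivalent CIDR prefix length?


Binary: 11111111.11000000.00000000.00000000
Count leading 1s
Prefix: /10


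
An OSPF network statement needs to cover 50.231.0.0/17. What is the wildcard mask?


Subnet mask: 255.255.128.0
Wildcard = 255.255.255.255 - subnet mask
255 - 255 = 0
255 - 255 = 0
255 - 128 = 127
255 - 0 = 255
Wildcard: 0.0.127.255


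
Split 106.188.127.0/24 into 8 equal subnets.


New prefix = 24 + 3 = 27
Each subnet has 32 addresses
  106.188.127.0/27
  106.188.127.32/27
  106.188.127.64/27
  106.188.127.96/27
  106.188.127.128/27
  106.188.127.160/27
  106.188.127.192/27
  106.188.127.224/27
Subnets: 106.188.127.0/27, 106.188.127.32/27, 106.188.127.64/27, 106.188.127.96/27, 106.188.127.128/27, 106.188.127.160/27, 106.188.127.192/27, 106.188.127.224/27


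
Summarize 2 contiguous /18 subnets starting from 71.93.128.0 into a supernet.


Original prefix: /18
Number of subnets: 2 = 2^1
New prefix = 18 - 1 = 17
Supernet: 71.93.128.0/17


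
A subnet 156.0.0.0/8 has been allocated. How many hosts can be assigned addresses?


Host bits = 32 - 8 = 24
Total addresses = 2^24 = 16777216
Usable = total - 2 (network and broadcast)
Usable hosts: 16777214


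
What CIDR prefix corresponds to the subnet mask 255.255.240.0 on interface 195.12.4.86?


Binary: 11111111.11111111.11110000.00000000
Count leading 1s
Prefix: /20


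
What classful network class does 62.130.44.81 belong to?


First octet: 62
Binary: 00111110
0xxxxxxx -> Class A (1-126)
Class A, default mask 255.0.0.0 (/8)


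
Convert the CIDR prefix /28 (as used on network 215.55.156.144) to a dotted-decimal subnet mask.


/28 means 28 network bits, 4 host bits
Binary: 11111111111111111111111111110000
Mask: 255.255.255.240


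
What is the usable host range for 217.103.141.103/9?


Network: 217.0.0.0
Broadcast: 217.127.255.255
First usable = network + 1
Last usable = broadcast - 1
Range: 217.0.0.1 to 217.127.255.254


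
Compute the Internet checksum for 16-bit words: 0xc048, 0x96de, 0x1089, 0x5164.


Sum all words (with carry folding):
+ 0xc048 = 0xc048
+ 0x96de = 0x5727
+ 0x1089 = 0x67b0
+ 0x5164 = 0xb914
One's complement: ~0xb914
Checksum = 0x46eb


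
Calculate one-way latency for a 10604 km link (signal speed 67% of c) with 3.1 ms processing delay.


Speed = 0.67 * 3e5 km/s = 201000 km/s
Propagation delay = 10604 / 201000 = 0.0528 s = 52.7562 ms
Processing delay = 3.1 ms
Total one-way latency = 55.8562 ms


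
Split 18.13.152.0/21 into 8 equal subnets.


New prefix = 21 + 3 = 24
Each subnet has 256 addresses
  18.13.152.0/24
  18.13.153.0/24
  18.13.154.0/24
  18.13.155.0/24
  18.13.156.0/24
  18.13.157.0/24
  18.13.158.0/24
  18.13.159.0/24
Subnets: 18.13.152.0/24, 18.13.153.0/24, 18.13.154.0/24, 18.13.155.0/24, 18.13.156.0/24, 18.13.157.0/24, 18.13.158.0/24, 18.13.159.0/24


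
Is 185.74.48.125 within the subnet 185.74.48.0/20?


Subnet network: 185.74.48.0
Test IP AND mask: 185.74.48.0
Yes, 185.74.48.125 is in 185.74.48.0/20


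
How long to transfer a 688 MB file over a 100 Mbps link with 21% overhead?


Effective throughput = 100 * (1 - 21/100) = 79 Mbps
File size in Mb = 688 * 8 = 5504 Mb
Time = 5504 / 79
Time = 69.6709 seconds


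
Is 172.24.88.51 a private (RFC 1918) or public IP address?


RFC 1918 private ranges:
  10.0.0.0/8 (10.0.0.0 - 10.255.255.255)
  172.16.0.0/12 (172.16.0.0 - 172.31.255.255)
  192.168.0.0/16 (192.168.0.0 - 192.168.255.255)
Private (in 172.16.0.0/12)


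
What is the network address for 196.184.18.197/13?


IP:   11000100.10111000.00010010.11000101
Mask: 11111111.11111000.00000000.00000000
AND operation:
Net:  11000100.10111000.00000000.00000000
Network: 196.184.0.0/13


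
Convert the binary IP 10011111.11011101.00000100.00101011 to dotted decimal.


10011111 = 159
11011101 = 221
00000100 = 4
00101011 = 43
IP: 159.221.4.43


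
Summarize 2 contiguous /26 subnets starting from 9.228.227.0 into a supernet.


Original prefix: /26
Number of subnets: 2 = 2^1
New prefix = 26 - 1 = 25
Supernet: 9.228.227.0/25


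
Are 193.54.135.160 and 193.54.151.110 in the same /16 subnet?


Mask: 255.255.0.0
193.54.135.160 AND mask = 193.54.0.0
193.54.151.110 AND mask = 193.54.0.0
Yes, same subnet (193.54.0.0)


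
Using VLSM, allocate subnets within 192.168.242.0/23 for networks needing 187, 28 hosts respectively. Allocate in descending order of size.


187 hosts -> /24 (254 usable): 192.168.242.0/24
28 hosts -> /27 (30 usable): 192.168.243.0/27
Allocation: 192.168.242.0/24 (187 hosts, 254 usable); 192.168.243.0/27 (28 hosts, 30 usable)


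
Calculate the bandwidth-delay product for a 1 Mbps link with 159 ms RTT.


BDP = bandwidth * RTT
= 1 Mbps * 159 ms
= 1 * 1e6 * 159 / 1000 bits
= 159000 bits
= 19875 bytes
= 19.4092 KB
BDP = 159000 bits (19875 bytes)


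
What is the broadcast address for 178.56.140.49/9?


Network: 178.0.0.0/9
Host bits = 23
Set all host bits to 1:
Broadcast: 178.127.255.255


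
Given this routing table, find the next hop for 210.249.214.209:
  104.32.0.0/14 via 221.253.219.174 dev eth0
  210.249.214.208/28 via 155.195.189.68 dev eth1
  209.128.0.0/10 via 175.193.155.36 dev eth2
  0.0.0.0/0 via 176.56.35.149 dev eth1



Longest prefix match for 210.249.214.209:
  /14 104.32.0.0: no
  /28 210.249.214.208: MATCH
  /10 209.128.0.0: no
  /0 0.0.0.0: MATCH
Selected: next-hop 155.195.189.68 via eth1 (matched /28)


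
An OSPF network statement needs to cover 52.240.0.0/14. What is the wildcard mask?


Subnet mask: 255.252.0.0
Wildcard = 255.255.255.255 - subnet mask
255 - 255 = 0
255 - 252 = 3
255 - 0 = 255
255 - 0 = 255
Wildcard: 0.3.255.255


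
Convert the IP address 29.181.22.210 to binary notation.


29 = 00011101
181 = 10110101
22 = 00010110
210 = 11010010
Binary: 00011101.10110101.00010110.11010010


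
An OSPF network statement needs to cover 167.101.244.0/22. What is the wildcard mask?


Subnet mask: 255.255.252.0
Wildcard = 255.255.255.255 - subnet mask
255 - 255 = 0
255 - 255 = 0
255 - 252 = 3
255 - 0 = 255
Wildcard: 0.0.3.255


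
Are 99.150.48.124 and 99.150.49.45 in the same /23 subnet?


Mask: 255.255.254.0
99.150.48.124 AND mask = 99.150.48.0
99.150.49.45 AND mask = 99.150.48.0
Yes, same subnet (99.150.48.0)


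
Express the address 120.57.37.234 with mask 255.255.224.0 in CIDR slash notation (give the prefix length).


Binary: 11111111.11111111.11100000.00000000
Count leading 1s
Prefix: /19


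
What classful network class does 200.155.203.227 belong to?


First octet: 200
Binary: 11001000
110xxxxx -> Class C (192-223)
Class C, default mask 255.255.255.0 (/24)


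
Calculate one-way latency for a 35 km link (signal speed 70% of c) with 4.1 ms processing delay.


Speed = 0.7 * 3e5 km/s = 210000 km/s
Propagation delay = 35 / 210000 = 0.0002 s = 0.1667 ms
Processing delay = 4.1 ms
Total one-way latency = 4.2667 ms


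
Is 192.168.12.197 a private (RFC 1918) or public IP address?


RFC 1918 private ranges:
  10.0.0.0/8 (10.0.0.0 - 10.255.255.255)
  172.16.0.0/12 (172.16.0.0 - 172.31.255.255)
  192.168.0.0/16 (192.168.0.0 - 192.168.255.255)
Private (in 192.168.0.0/16)


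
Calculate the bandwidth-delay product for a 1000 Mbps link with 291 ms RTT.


BDP = bandwidth * RTT
= 1000 Mbps * 291 ms
= 1000 * 1e6 * 291 / 1000 bits
= 291000000 bits
= 36375000 bytes
= 35522.4609 KB
BDP = 291000000 bits (36375000 bytes)


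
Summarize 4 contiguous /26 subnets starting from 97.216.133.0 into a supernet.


Original prefix: /26
Number of subnets: 4 = 2^2
New prefix = 26 - 2 = 24
Supernet: 97.216.133.0/24
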